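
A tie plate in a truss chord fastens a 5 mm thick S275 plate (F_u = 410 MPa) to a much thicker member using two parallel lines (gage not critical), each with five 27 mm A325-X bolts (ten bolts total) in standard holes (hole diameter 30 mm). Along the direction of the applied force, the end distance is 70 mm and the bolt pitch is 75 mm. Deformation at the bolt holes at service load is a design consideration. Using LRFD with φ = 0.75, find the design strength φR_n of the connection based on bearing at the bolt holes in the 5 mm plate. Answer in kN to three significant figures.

863 kN

Per bolt r_n = 1.2 l_c t F_u ≤ 2.4 d t F_u; upper limit = 2.4 × 27 × 5 × 410 / 1000 = 132.8 kN.
Edge bolt: l_c = 70 − 30/2 = 55 mm → 1.2 × 55 × 5 × 410 / 1000 = 135.3 → r_n = 132.8 kN.
Interior bolts: l_c = 75 − 30 = 45 mm → 1.2 × 45 × 5 × 410 / 1000 = 110.7 → r_n = 110.7 kN.
R_n = 2 × 132.8 + 8 × 110.7 = 1151 kN.
Design strength φR_n = 0.75 × 1151 = 863 kN.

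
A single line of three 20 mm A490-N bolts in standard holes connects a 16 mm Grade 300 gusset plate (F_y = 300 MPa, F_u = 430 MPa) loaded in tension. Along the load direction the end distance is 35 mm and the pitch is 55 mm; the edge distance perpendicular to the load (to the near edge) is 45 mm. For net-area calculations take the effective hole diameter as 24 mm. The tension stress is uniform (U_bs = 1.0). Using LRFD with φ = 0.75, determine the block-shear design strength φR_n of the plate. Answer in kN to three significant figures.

Shear plane L_v = 35 + 2·55 = 145 mm; A_gv = 145 × 16 = 2320 mm².
A_nv = (145 − 2.5·24) × 16 = 1360 mm².
A_nt = (45 − 0.5·24) × 16 = 528 mm².
0.6 F_u A_nv = 350.9 kN; 0.6 F_y A_gv = 417.6 kN → shear rupture governs the shear term.
R_n = 350.9 + 1.0 × 430 × 528 / 1000 = 577.9 kN.
Design strength φR_n = 0.75 × 577.9 = 433 kN.

433 kN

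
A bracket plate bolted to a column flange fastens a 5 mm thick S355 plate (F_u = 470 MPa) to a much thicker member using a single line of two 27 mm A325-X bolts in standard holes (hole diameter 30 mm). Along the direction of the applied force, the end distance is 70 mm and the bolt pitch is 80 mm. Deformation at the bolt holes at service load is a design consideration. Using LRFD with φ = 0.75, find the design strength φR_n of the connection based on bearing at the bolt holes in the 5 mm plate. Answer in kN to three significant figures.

220 kN

Per bolt r_n = 1.2 l_c t F_u ≤ 2.4 d t F_u; upper limit = 2.4 × 27 × 5 × 470 / 1000 = 152.3 kN.
Edge bolt: l_c = 70 − 30/2 = 55 mm → 1.2 × 55 × 5 × 470 / 1000 = 155.1 → r_n = 152.3 kN.
Interior bolts: l_c = 80 − 30 = 50 mm → 1.2 × 50 × 5 × 470 / 1000 = 141 → r_n = 141 kN.
R_n = 1 × 152.3 + 1 × 141 = 293.3 kN.
Design strength φR_n = 0.75 × 293.3 = 220 kN.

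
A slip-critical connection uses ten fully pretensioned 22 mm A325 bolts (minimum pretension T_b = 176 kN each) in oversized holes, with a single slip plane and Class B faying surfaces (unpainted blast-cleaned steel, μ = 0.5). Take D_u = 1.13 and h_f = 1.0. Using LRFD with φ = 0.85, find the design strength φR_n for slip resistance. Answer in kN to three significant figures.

845 kN

R_n = μ · D_u · h_f · T_b · n_s · n_b = 0.5 × 1.13 × 1.0 × 176 × 1 × 10 = 994.4 kN.
Design strength φR_n = 0.85 × 994.4 = 845 kN.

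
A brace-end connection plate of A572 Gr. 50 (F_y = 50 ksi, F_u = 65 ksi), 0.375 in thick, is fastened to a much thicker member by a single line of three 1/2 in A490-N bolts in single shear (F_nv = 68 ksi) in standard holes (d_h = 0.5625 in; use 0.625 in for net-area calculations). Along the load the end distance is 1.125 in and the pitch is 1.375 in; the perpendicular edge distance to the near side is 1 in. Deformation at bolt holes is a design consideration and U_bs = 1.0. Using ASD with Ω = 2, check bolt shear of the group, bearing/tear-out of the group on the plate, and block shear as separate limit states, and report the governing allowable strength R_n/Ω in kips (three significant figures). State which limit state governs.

20 kips (bolt shear governs)

Bolt shear: A_b = π·0.5²/4 = 0.1963 in²; R_n = 68 × 0.1963 × 3 × 1 = 40.06 kips → 40.06 / 2 = 20 kips.
Bearing: edge l_c = 0.8438, r_n = 24.68 kips; interior l_c = 0.8125, r_n = 23.77 kips; R_n = 24.68 + 2·23.77 = 72.21 kips → 36.1 kips.
Block shear: A_gv = 1.453, A_nv = 0.8672, A_nt = 0.2578 in²; R_n = min(0.6F_uA_nv, 0.6F_yA_gv) + U_bs·F_u·A_nt = 50.58 kips → 25.3 kips.
Bolt shear governs: 20 kips.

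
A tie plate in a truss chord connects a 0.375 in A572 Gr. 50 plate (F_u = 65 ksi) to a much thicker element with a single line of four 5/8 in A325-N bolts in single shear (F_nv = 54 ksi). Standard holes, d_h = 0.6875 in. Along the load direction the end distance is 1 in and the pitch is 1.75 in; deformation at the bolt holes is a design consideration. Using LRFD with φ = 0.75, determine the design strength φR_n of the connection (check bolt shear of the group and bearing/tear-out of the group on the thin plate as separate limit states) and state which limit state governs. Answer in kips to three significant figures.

49.7 kips (bolt shear governs)

Bolt shear: A_b = π·0.625²/4 = 0.3068 in²; R_n = 54 × 0.3068 × 4 × 1 = 66.27 kips → 0.75 × 66.27 = 49.7 kips.
Bearing (1.2 l_c t F_u ≤ 2.4 d t F_u): upper limit = 2.4·0.625·0.375·65 = 36.56 kips.
  Edge l_c = 1 − 0.6875/2 = 0.6562 → r_n = 19.2 kips; interior l_c = 1.75 − 0.6875 = 1.062 → r_n = 31.08 kips.
  R_n,bearing = 1·19.2 + 3·31.08 = 112.4 kips → 0.75 × 112.4 = 84.3 kips.
Bolt shear governs: 49.7 kips.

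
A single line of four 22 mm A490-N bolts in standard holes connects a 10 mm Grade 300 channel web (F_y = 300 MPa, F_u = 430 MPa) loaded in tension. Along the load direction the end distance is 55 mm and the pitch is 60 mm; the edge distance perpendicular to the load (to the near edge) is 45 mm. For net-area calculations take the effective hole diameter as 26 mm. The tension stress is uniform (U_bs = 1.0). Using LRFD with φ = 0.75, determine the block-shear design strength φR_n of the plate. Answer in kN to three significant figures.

Shear plane L_v = 55 + 3·60 = 235 mm; A_gv = 235 × 10 = 2350 mm².
A_nv = (235 − 3.5·26) × 10 = 1440 mm².
A_nt = (45 − 0.5·26) × 10 = 320 mm².
0.6 F_u A_nv = 371.5 kN; 0.6 F_y A_gv = 423 kN → shear rupture governs the shear term.
R_n = 371.5 + 1.0 × 430 × 320 / 1000 = 509.1 kN.
Design strength φR_n = 0.75 × 509.1 = 382 kN.

382 kN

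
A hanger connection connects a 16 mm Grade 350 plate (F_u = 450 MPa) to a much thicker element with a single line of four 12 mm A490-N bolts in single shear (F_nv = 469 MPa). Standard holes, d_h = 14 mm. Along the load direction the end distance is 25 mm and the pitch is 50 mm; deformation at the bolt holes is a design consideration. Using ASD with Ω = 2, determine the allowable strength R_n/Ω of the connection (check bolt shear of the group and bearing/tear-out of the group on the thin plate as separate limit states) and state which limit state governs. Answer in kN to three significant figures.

106 kN (bolt shear governs)

Bolt shear: A_b = π·12²/4 = 113.1 mm²; R_n = 469 × 113.1 × 4 × 1 / 1000 = 212.2 kN → 212.2 / 2 = 106 kN.
Bearing (1.2 l_c t F_u ≤ 2.4 d t F_u): upper limit = 2.4·12·16·450 / 1000 = 207.4 kN.
  Edge l_c = 25 − 14/2 = 18 → r_n = 155.5 kN; interior l_c = 50 − 14 = 36 → r_n = 207.4 kN.
  R_n,bearing = 1·155.5 + 3·207.4 = 777.6 kN → 777.6 / 2 = 389 kN.
Bolt shear governs: 106 kN.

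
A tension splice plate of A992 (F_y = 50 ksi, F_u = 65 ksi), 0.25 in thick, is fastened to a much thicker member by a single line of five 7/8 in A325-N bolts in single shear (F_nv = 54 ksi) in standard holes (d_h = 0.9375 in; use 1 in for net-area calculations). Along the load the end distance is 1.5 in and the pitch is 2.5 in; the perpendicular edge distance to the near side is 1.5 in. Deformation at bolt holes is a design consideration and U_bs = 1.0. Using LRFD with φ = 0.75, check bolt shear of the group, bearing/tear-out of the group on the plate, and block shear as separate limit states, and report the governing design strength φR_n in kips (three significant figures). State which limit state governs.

Bolt shear: A_b = π·0.875²/4 = 0.6013 in²; R_n = 54 × 0.6013 × 5 × 1 = 162.4 kips → 0.75 × 162.4 = 122 kips.
Bearing: edge l_c = 1.031, r_n = 20.11 kips; interior l_c = 1.562, r_n = 30.47 kips; R_n = 20.11 + 4·30.47 = 142 kips → 106 kips.
Block shear: A_gv = 2.875, A_nv = 1.75, A_nt = 0.25 in²; R_n = min(0.6F_uA_nv, 0.6F_yA_gv) + U_bs·F_u·A_nt = 84.5 kips → 63.4 kips.
Block shear governs: 63.4 kips.

63.4 kips (block shear governs)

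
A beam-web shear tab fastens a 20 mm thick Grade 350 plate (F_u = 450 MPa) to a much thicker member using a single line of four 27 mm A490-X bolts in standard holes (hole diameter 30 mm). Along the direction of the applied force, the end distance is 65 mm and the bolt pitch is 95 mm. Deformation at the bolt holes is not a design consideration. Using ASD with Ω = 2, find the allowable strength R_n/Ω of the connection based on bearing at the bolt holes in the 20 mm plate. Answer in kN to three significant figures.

1430 kN

Per bolt r_n = 1.5 l_c t F_u ≤ 3.0 d t F_u; upper limit = 3.0 × 27 × 20 × 450 / 1000 = 729 kN.
Edge bolt: l_c = 65 − 30/2 = 50 mm → 1.5 × 50 × 20 × 450 / 1000 = 675 → r_n = 675 kN.
Interior bolts: l_c = 95 − 30 = 65 mm → 1.5 × 65 × 20 × 450 / 1000 = 877.5 → r_n = 729 kN.
R_n = 1 × 675 + 3 × 729 = 2862 kN.
Allowable strength R_n/Ω = 2862 / 2 = 1430 kN.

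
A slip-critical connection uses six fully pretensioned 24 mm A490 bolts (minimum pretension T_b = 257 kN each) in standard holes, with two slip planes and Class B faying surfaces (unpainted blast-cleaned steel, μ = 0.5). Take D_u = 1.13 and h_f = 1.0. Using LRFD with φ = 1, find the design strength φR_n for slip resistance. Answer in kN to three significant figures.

1740 kN

R_n = μ · D_u · h_f · T_b · n_s · n_b = 0.5 × 1.13 × 1.0 × 257 × 2 × 6 = 1742 kN.
Design strength φR_n = 1 × 1742 = 1740 kN.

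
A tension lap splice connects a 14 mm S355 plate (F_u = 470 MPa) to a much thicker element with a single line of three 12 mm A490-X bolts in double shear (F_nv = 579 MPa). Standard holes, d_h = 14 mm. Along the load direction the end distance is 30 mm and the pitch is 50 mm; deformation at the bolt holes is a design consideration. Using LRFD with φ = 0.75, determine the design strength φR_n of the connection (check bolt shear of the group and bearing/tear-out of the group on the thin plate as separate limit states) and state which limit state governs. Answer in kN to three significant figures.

Bolt shear: A_b = π·12²/4 = 113.1 mm²; R_n = 579 × 113.1 × 3 × 2 / 1000 = 392.9 kN → 0.75 × 392.9 = 295 kN.
Bearing (1.2 l_c t F_u ≤ 2.4 d t F_u): upper limit = 2.4·12·14·470 / 1000 = 189.5 kN.
  Edge l_c = 30 − 14/2 = 23 → r_n = 181.6 kN; interior l_c = 50 − 14 = 36 → r_n = 189.5 kN.
  R_n,bearing = 1·181.6 + 2·189.5 = 560.6 kN → 0.75 × 560.6 = 420 kN.
Bolt shear governs: 295 kN.

295 kN (bolt shear governs)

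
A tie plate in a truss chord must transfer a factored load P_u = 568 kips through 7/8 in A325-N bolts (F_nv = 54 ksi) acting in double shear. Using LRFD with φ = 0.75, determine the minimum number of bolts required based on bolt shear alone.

12 bolts

A_b = π·0.875²/4 = 0.6013 in².
Per-bolt design strength φR_n = 0.75 × 54 × 0.6013 × 2 = 48.71 kips.
n ≥ 568 / 48.71 = 11.66 → use 12 bolts.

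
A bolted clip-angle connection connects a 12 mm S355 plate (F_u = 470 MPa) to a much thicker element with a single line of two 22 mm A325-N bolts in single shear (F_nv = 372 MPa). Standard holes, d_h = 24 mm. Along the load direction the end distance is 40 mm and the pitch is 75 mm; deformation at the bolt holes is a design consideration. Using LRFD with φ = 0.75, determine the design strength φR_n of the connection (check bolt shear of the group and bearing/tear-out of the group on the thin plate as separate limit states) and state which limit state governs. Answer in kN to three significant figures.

Bolt shear: A_b = π·22²/4 = 380.1 mm²; R_n = 372 × 380.1 × 2 × 1 / 1000 = 282.8 kN → 0.75 × 282.8 = 212 kN.
Bearing (1.2 l_c t F_u ≤ 2.4 d t F_u): upper limit = 2.4·22·12·470 / 1000 = 297.8 kN.
  Edge l_c = 40 − 24/2 = 28 → r_n = 189.5 kN; interior l_c = 75 − 24 = 51 → r_n = 297.8 kN.
  R_n,bearing = 1·189.5 + 1·297.8 = 487.3 kN → 0.75 × 487.3 = 365 kN.
Bolt shear governs: 212 kN.

212 kN (bolt shear governs)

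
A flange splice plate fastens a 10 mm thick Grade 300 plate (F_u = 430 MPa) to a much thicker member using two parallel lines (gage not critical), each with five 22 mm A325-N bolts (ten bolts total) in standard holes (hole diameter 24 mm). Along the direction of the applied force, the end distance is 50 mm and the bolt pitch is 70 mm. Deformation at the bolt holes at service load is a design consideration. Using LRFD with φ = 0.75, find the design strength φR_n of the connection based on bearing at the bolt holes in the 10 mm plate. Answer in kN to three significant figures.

Per bolt r_n = 1.2 l_c t F_u ≤ 2.4 d t F_u; upper limit = 2.4 × 22 × 10 × 430 / 1000 = 227 kN.
Edge bolt: l_c = 50 − 24/2 = 38 mm → 1.2 × 38 × 10 × 430 / 1000 = 196.1 → r_n = 196.1 kN.
Interior bolts: l_c = 70 − 24 = 46 mm → 1.2 × 46 × 10 × 430 / 1000 = 237.4 → r_n = 227 kN.
R_n = 2 × 196.1 + 8 × 227 = 2208 kN.
Design strength φR_n = 0.75 × 2208 = 1660 kN.

1660 kN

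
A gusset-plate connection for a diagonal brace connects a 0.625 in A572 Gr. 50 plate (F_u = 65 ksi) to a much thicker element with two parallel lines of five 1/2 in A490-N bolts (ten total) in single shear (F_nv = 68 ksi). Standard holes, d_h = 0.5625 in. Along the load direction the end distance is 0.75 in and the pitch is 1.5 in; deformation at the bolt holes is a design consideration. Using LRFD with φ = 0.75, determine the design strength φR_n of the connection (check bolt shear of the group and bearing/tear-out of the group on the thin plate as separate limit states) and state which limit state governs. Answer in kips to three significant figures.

100 kips (bolt shear governs)

Bolt shear: A_b = π·0.5²/4 = 0.1963 in²; R_n = 68 × 0.1963 × 10 × 1 = 133.5 kips → 0.75 × 133.5 = 100 kips.
Bearing (1.2 l_c t F_u ≤ 2.4 d t F_u): upper limit = 2.4·0.5·0.625·65 = 48.75 kips.
  Edge l_c = 0.75 − 0.5625/2 = 0.4688 → r_n = 22.85 kips; interior l_c = 1.5 − 0.5625 = 0.9375 → r_n = 45.7 kips.
  R_n,bearing = 2·22.85 + 8·45.7 = 411.3 kips → 0.75 × 411.3 = 308 kips.
Bolt shear governs: 100 kips.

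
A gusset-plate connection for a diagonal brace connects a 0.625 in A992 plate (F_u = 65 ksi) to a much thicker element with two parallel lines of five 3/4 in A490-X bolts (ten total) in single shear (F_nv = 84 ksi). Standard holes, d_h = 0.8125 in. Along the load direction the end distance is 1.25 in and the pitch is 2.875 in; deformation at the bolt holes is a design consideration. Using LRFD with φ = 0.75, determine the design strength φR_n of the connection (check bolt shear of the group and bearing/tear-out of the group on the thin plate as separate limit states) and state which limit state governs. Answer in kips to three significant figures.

278 kips (bolt shear governs)

Bolt shear: A_b = π·0.75²/4 = 0.4418 in²; R_n = 84 × 0.4418 × 10 × 1 = 371.1 kips → 0.75 × 371.1 = 278 kips.
Bearing (1.2 l_c t F_u ≤ 2.4 d t F_u): upper limit = 2.4·0.75·0.625·65 = 73.12 kips.
  Edge l_c = 1.25 − 0.8125/2 = 0.8438 → r_n = 41.13 kips; interior l_c = 2.875 − 0.8125 = 2.062 → r_n = 73.12 kips.
  R_n,bearing = 2·41.13 + 8·73.12 = 667.3 kips → 0.75 × 667.3 = 500 kips.
Bolt shear governs: 278 kips.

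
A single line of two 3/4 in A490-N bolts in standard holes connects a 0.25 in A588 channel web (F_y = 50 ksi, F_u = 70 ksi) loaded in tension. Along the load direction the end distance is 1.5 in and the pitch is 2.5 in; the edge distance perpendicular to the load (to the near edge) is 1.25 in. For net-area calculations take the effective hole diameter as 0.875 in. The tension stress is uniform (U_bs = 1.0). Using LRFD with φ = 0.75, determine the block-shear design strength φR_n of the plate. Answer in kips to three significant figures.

31.8 kips

Shear plane L_v = 1.5 + 1·2.5 = 4 in; A_gv = 4 × 0.25 = 1 in².
A_nv = (4 − 1.5·0.875) × 0.25 = 0.6719 in².
A_nt = (1.25 − 0.5·0.875) × 0.25 = 0.2031 in².
0.6 F_u A_nv = 28.22 kips; 0.6 F_y A_gv = 30 kips → shear rupture governs the shear term.
R_n = 28.22 + 1.0 × 70 × 0.2031 = 42.44 kips.
Design strength φR_n = 0.75 × 42.44 = 31.8 kips.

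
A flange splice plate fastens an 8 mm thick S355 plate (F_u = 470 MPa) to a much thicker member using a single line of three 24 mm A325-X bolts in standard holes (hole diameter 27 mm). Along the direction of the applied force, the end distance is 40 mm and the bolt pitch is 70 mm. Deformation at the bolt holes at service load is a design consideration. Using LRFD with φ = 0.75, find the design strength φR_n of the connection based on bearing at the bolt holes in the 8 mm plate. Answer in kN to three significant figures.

Per bolt r_n = 1.2 l_c t F_u ≤ 2.4 d t F_u; upper limit = 2.4 × 24 × 8 × 470 / 1000 = 216.6 kN.
Edge bolt: l_c = 40 − 27/2 = 26.5 mm → 1.2 × 26.5 × 8 × 470 / 1000 = 119.6 → r_n = 119.6 kN.
Interior bolts: l_c = 70 − 27 = 43 mm → 1.2 × 43 × 8 × 470 / 1000 = 194 → r_n = 194 kN.
R_n = 1 × 119.6 + 2 × 194 = 507.6 kN.
Design strength φR_n = 0.75 × 507.6 = 381 kN.

381 kN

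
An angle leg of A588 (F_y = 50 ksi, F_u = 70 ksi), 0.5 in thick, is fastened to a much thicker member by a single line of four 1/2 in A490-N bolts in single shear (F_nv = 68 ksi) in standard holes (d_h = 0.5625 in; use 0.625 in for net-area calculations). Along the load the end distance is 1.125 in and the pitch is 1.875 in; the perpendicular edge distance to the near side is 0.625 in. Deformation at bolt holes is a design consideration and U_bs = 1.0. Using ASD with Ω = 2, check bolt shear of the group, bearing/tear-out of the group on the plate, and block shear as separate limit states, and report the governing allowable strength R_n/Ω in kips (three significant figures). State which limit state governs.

Bolt shear: A_b = π·0.5²/4 = 0.1963 in²; R_n = 68 × 0.1963 × 4 × 1 = 53.41 kips → 53.41 / 2 = 26.7 kips.
Bearing: edge l_c = 0.8438, r_n = 35.44 kips; interior l_c = 1.312, r_n = 42 kips; R_n = 35.44 + 3·42 = 161.4 kips → 80.7 kips.
Block shear: A_gv = 3.375, A_nv = 2.281, A_nt = 0.1562 in²; R_n = min(0.6F_uA_nv, 0.6F_yA_gv) + U_bs·F_u·A_nt = 106.8 kips → 53.4 kips.
Bolt shear governs: 26.7 kips.

26.7 kips (bolt shear governs)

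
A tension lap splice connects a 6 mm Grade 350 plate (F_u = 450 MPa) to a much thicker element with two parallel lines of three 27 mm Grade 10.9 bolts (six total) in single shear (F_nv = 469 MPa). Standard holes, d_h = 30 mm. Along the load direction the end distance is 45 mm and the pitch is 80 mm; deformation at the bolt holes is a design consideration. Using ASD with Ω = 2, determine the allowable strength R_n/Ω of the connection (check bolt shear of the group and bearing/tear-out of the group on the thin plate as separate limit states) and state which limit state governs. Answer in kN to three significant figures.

421 kN (bearing governs)

Bolt shear: A_b = π·27²/4 = 572.6 mm²; R_n = 469 × 572.6 × 6 × 1 / 1000 = 1611 kN → 1611 / 2 = 806 kN.
Bearing (1.2 l_c t F_u ≤ 2.4 d t F_u): upper limit = 2.4·27·6·450 / 1000 = 175 kN.
  Edge l_c = 45 − 30/2 = 30 → r_n = 97.2 kN; interior l_c = 80 − 30 = 50 → r_n = 162 kN.
  R_n,bearing = 2·97.2 + 4·162 = 842.4 kN → 842.4 / 2 = 421 kN.
Bearing governs: 421 kN.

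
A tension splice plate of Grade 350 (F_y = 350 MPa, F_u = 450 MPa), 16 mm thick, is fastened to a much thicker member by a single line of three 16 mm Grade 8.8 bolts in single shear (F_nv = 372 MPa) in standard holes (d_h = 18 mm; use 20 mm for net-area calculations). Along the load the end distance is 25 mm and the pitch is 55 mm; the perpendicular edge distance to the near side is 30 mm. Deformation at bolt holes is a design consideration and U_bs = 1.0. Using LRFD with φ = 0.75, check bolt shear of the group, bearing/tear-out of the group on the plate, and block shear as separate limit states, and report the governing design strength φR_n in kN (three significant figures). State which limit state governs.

168 kN (bolt shear governs)

Bolt shear: A_b = π·16²/4 = 201.1 mm²; R_n = 372 × 201.1 × 3 × 1 / 1000 = 224.4 kN → 0.75 × 224.4 = 168 kN.
Bearing: edge l_c = 16, r_n = 138.2 kN; interior l_c = 37, r_n = 276.5 kN; R_n = 138.2 + 2·276.5 = 691.2 kN → 518 kN.
Block shear: A_gv = 2160, A_nv = 1360, A_nt = 320 mm²; R_n = min(0.6F_uA_nv, 0.6F_yA_gv) + U_bs·F_u·A_nt = 511.2 kN → 383 kN.
Bolt shear governs: 168 kN.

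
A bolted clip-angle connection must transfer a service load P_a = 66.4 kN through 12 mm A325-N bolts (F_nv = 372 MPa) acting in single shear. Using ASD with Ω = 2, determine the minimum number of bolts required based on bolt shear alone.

A_b = π·12²/4 = 113.1 mm².
Per-bolt allowable strength R_n/Ω = 372 × 113.1 × 1 / 1000 / 2 = 21.04 kN.
n ≥ 66.4 / 21.04 = 3.156 → use 4 bolts.

4 bolts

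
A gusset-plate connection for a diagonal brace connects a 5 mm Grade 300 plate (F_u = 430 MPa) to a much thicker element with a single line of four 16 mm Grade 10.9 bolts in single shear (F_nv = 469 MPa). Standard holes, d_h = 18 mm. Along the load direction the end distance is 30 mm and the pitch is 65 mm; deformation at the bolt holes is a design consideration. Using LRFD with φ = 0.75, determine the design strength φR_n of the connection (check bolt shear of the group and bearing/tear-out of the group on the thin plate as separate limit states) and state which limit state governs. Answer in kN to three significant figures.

226 kN (bearing governs)

Bolt shear: A_b = π·16²/4 = 201.1 mm²; R_n = 469 × 201.1 × 4 × 1 / 1000 = 377.2 kN → 0.75 × 377.2 = 283 kN.
Bearing (1.2 l_c t F_u ≤ 2.4 d t F_u): upper limit = 2.4·16·5·430 / 1000 = 82.56 kN.
  Edge l_c = 30 − 18/2 = 21 → r_n = 54.18 kN; interior l_c = 65 − 18 = 47 → r_n = 82.56 kN.
  R_n,bearing = 1·54.18 + 3·82.56 = 301.9 kN → 0.75 × 301.9 = 226 kN.
Bearing governs: 226 kN.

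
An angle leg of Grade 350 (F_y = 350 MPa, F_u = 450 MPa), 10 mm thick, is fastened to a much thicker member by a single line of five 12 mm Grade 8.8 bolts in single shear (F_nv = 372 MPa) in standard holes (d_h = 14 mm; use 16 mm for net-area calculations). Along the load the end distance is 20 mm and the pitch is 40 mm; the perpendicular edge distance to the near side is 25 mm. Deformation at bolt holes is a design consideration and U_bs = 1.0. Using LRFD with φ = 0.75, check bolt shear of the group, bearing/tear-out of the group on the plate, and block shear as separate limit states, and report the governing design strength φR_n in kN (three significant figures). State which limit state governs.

158 kN (bolt shear governs)

Bolt shear: A_b = π·12²/4 = 113.1 mm²; R_n = 372 × 113.1 × 5 × 1 / 1000 = 210.4 kN → 0.75 × 210.4 = 158 kN.
Bearing: edge l_c = 13, r_n = 70.2 kN; interior l_c = 26, r_n = 129.6 kN; R_n = 70.2 + 4·129.6 = 588.6 kN → 441 kN.
Block shear: A_gv = 1800, A_nv = 1080, A_nt = 170 mm²; R_n = min(0.6F_uA_nv, 0.6F_yA_gv) + U_bs·F_u·A_nt = 368.1 kN → 276 kN.
Bolt shear governs: 158 kN.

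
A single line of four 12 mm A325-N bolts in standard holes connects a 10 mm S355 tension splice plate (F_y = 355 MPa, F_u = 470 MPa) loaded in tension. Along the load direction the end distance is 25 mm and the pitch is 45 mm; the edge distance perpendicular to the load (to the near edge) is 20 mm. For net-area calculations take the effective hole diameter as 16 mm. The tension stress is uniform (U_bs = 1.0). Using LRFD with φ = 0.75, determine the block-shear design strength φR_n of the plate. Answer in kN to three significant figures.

Shear plane L_v = 25 + 3·45 = 160 mm; A_gv = 160 × 10 = 1600 mm².
A_nv = (160 − 3.5·16) × 10 = 1040 mm².
A_nt = (20 − 0.5·16) × 10 = 120 mm².
0.6 F_u A_nv = 293.3 kN; 0.6 F_y A_gv = 340.8 kN → shear rupture governs the shear term.
R_n = 293.3 + 1.0 × 470 × 120 / 1000 = 349.7 kN.
Design strength φR_n = 0.75 × 349.7 = 262 kN.

262 kN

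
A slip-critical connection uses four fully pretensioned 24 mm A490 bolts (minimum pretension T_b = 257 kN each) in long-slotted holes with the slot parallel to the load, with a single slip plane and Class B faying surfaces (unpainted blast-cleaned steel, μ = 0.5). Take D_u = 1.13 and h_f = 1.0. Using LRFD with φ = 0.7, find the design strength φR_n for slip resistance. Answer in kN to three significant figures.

R_n = μ · D_u · h_f · T_b · n_s · n_b = 0.5 × 1.13 × 1.0 × 257 × 1 × 4 = 580.8 kN.
Design strength φR_n = 0.7 × 580.8 = 407 kN.

407 kN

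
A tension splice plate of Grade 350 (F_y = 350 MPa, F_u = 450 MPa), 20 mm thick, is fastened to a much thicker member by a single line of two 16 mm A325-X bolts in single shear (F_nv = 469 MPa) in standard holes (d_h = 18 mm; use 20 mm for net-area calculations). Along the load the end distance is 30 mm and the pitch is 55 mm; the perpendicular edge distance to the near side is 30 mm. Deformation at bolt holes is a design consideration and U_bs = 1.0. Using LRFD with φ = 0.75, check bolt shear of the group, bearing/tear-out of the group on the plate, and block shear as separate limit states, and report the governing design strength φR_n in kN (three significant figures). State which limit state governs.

Bolt shear: A_b = π·16²/4 = 201.1 mm²; R_n = 469 × 201.1 × 2 × 1 / 1000 = 188.6 kN → 0.75 × 188.6 = 141 kN.
Bearing: edge l_c = 21, r_n = 226.8 kN; interior l_c = 37, r_n = 345.6 kN; R_n = 226.8 + 1·345.6 = 572.4 kN → 429 kN.
Block shear: A_gv = 1700, A_nv = 1100, A_nt = 400 mm²; R_n = min(0.6F_uA_nv, 0.6F_yA_gv) + U_bs·F_u·A_nt = 477 kN → 358 kN.
Bolt shear governs: 141 kN.

141 kN (bolt shear governs)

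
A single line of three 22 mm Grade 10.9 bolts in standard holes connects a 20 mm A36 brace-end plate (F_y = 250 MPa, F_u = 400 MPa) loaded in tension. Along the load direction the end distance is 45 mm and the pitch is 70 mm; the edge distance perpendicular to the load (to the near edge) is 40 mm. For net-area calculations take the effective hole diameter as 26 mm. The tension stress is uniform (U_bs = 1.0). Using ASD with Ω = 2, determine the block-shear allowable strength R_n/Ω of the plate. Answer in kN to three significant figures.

386 kN

Shear plane L_v = 45 + 2·70 = 185 mm; A_gv = 185 × 20 = 3700 mm².
A_nv = (185 − 2.5·26) × 20 = 2400 mm².
A_nt = (40 − 0.5·26) × 20 = 540 mm².
0.6 F_u A_nv = 576 kN; 0.6 F_y A_gv = 555 kN → shear yielding governs the shear term.
R_n = 555 + 1.0 × 400 × 540 / 1000 = 771 kN.
Allowable strength R_n/Ω = 771 / 2 = 386 kN.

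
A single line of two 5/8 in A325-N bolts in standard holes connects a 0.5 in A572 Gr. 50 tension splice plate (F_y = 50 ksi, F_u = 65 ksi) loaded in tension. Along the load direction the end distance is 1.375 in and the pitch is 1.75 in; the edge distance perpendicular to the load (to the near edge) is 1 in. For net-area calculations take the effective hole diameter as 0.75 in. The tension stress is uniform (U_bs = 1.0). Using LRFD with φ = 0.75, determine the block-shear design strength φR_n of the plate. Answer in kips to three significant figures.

Shear plane L_v = 1.375 + 1·1.75 = 3.125 in; A_gv = 3.125 × 0.5 = 1.562 in².
A_nv = (3.125 − 1.5·0.75) × 0.5 = 1 in².
A_nt = (1 − 0.5·0.75) × 0.5 = 0.3125 in².
0.6 F_u A_nv = 39 kips; 0.6 F_y A_gv = 46.88 kips → shear rupture governs the shear term.
R_n = 39 + 1.0 × 65 × 0.3125 = 59.31 kips.
Design strength φR_n = 0.75 × 59.31 = 44.5 kips.

44.5 kips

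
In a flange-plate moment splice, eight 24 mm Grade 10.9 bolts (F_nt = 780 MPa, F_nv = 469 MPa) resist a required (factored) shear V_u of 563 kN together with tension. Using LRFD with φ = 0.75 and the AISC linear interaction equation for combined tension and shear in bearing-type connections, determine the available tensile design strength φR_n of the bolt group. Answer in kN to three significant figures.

A_b = π·24²/4 = 452.4 mm²; f_rv = 563 × 1000 / (8 × 452.4) = 155.6 MPa.
F'_nt = 1.3 F_nt − (F_nt / φF_nv) f_rv = 1.3·780 − (780/(0.75·469))·155.6 = 669 MPa, capped at F_nt → F'_nt = 669 MPa.
R_n = F'_nt · A_b · n = 669 × 452.4 × 8 / 1000 = 2421 kN.
Design strength φR_n = 0.75 × 2421 = 1820 kN.

1820 kN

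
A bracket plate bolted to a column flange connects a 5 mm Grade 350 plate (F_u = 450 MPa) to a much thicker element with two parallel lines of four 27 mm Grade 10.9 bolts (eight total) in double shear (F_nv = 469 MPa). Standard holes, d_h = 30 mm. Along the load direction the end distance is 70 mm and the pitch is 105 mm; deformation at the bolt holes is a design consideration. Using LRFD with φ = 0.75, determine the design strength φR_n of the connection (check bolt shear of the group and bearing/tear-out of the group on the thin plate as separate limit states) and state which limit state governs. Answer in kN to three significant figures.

875 kN (bearing governs)

Bolt shear: A_b = π·27²/4 = 572.6 mm²; R_n = 469 × 572.6 × 8 × 2 / 1000 = 4296 kN → 0.75 × 4296 = 3220 kN.
Bearing (1.2 l_c t F_u ≤ 2.4 d t F_u): upper limit = 2.4·27·5·450 / 1000 = 145.8 kN.
  Edge l_c = 70 − 30/2 = 55 → r_n = 145.8 kN; interior l_c = 105 − 30 = 75 → r_n = 145.8 kN.
  R_n,bearing = 2·145.8 + 6·145.8 = 1166 kN → 0.75 × 1166 = 875 kN.
Bearing governs: 875 kN.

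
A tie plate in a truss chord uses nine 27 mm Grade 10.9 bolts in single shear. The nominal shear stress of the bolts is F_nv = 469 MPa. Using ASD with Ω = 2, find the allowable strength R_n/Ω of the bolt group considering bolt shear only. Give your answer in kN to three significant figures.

A_b = π × 27² / 4 = 572.6 mm².
R_n = F_nv · A_b · n · n_s = 469 × 572.6 × 9 × 1 / 1000 = 2417 kN.
Allowable strength R_n/Ω = 2417 / 2 = 1210 kN.

1210 kN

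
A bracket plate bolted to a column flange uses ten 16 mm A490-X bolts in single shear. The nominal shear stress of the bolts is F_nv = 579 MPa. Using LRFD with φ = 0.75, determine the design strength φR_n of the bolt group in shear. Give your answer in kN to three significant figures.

873 kN

A_b = π × 16² / 4 = 201.1 mm².
R_n = F_nv · A_b · n · n_s = 579 × 201.1 × 10 × 1 / 1000 = 1164 kN.
Design strength φR_n = 0.75 × 1164 = 873 kN.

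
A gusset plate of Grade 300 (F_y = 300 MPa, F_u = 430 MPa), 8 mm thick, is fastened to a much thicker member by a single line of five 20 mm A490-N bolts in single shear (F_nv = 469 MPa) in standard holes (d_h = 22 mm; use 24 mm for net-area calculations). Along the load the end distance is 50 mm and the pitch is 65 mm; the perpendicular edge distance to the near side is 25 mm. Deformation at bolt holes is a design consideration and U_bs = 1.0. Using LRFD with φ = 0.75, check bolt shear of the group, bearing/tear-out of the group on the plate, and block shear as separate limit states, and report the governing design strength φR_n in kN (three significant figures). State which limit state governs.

Bolt shear: A_b = π·20²/4 = 314.2 mm²; R_n = 469 × 314.2 × 5 × 1 / 1000 = 736.7 kN → 0.75 × 736.7 = 553 kN.
Bearing: edge l_c = 39, r_n = 161 kN; interior l_c = 43, r_n = 165.1 kN; R_n = 161 + 4·165.1 = 821.5 kN → 616 kN.
Block shear: A_gv = 2480, A_nv = 1616, A_nt = 104 mm²; R_n = min(0.6F_uA_nv, 0.6F_yA_gv) + U_bs·F_u·A_nt = 461.6 kN → 346 kN.
Block shear governs: 346 kN.

346 kN (block shear governs)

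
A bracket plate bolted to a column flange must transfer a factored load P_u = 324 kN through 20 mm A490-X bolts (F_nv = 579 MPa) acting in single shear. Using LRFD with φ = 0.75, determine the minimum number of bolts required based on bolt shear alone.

3 bolts

A_b = π·20²/4 = 314.2 mm².
Per-bolt design strength φR_n = 0.75 × 579 × 314.2 × 1 / 1000 = 136.4 kN.
n ≥ 324 / 136.4 = 2.375 → use 3 bolts.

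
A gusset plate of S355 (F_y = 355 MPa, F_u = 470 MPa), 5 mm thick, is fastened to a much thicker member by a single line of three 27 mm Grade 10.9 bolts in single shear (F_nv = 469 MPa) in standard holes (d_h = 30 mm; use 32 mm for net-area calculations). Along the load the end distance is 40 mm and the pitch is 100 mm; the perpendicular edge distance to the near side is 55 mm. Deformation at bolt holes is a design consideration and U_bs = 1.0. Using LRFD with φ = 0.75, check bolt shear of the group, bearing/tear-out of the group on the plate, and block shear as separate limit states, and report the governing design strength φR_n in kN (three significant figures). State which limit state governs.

Bolt shear: A_b = π·27²/4 = 572.6 mm²; R_n = 469 × 572.6 × 3 × 1 / 1000 = 805.6 kN → 0.75 × 805.6 = 604 kN.
Bearing: edge l_c = 25, r_n = 70.5 kN; interior l_c = 70, r_n = 152.3 kN; R_n = 70.5 + 2·152.3 = 375.1 kN → 281 kN.
Block shear: A_gv = 1200, A_nv = 800, A_nt = 195 mm²; R_n = min(0.6F_uA_nv, 0.6F_yA_gv) + U_bs·F_u·A_nt = 317.2 kN → 238 kN.
Block shear governs: 238 kN.

238 kN (block shear governs)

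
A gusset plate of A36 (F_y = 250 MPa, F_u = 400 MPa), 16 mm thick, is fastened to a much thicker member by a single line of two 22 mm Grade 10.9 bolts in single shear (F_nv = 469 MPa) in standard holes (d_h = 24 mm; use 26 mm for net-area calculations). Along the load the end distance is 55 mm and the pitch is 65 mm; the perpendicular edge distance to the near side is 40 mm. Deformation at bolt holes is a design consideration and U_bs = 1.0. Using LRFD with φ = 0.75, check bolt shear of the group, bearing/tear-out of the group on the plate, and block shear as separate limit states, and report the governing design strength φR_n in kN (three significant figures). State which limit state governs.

Bolt shear: A_b = π·22²/4 = 380.1 mm²; R_n = 469 × 380.1 × 2 × 1 / 1000 = 356.6 kN → 0.75 × 356.6 = 267 kN.
Bearing: edge l_c = 43, r_n = 330.2 kN; interior l_c = 41, r_n = 314.9 kN; R_n = 330.2 + 1·314.9 = 645.1 kN → 484 kN.
Block shear: A_gv = 1920, A_nv = 1296, A_nt = 432 mm²; R_n = min(0.6F_uA_nv, 0.6F_yA_gv) + U_bs·F_u·A_nt = 460.8 kN → 346 kN.
Bolt shear governs: 267 kN.

267 kN (bolt shear governs)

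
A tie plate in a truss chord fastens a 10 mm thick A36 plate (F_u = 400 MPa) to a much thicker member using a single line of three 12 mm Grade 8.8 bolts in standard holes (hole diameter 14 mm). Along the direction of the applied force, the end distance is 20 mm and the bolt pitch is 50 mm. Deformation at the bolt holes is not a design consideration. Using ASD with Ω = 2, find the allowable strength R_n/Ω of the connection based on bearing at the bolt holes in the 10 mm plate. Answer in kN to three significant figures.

Per bolt r_n = 1.5 l_c t F_u ≤ 3.0 d t F_u; upper limit = 3.0 × 12 × 10 × 400 / 1000 = 144 kN.
Edge bolt: l_c = 20 − 14/2 = 13 mm → 1.5 × 13 × 10 × 400 / 1000 = 78 → r_n = 78 kN.
Interior bolts: l_c = 50 − 14 = 36 mm → 1.5 × 36 × 10 × 400 / 1000 = 216 → r_n = 144 kN.
R_n = 1 × 78 + 2 × 144 = 366 kN.
Allowable strength R_n/Ω = 366 / 2 = 183 kN.

183 kN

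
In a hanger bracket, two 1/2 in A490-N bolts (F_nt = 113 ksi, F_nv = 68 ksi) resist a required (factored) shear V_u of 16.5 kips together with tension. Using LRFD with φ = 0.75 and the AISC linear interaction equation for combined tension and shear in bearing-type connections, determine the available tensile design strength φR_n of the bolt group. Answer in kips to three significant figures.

15.8 kips

A_b = π·0.5²/4 = 0.1963 in²; f_rv = 16.5 / (2 × 0.1963) = 42.02 ksi.
F'_nt = 1.3 F_nt − (F_nt / φF_nv) f_rv = 1.3·113 − (113/(0.75·68))·42.02 = 53.8 ksi, capped at F_nt → F'_nt = 53.8 ksi.
R_n = F'_nt · A_b · n = 53.8 × 0.1963 × 2 = 21.13 kips.
Design strength φR_n = 0.75 × 21.13 = 15.8 kips.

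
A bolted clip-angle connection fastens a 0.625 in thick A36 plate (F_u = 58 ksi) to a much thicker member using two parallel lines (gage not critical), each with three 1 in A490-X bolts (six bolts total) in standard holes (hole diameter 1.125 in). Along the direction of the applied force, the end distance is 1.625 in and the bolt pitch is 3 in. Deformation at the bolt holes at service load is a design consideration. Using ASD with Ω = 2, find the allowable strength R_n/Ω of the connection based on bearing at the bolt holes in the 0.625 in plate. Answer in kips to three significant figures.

Per bolt r_n = 1.2 l_c t F_u ≤ 2.4 d t F_u; upper limit = 2.4 × 1 × 0.625 × 58 = 87 kips.
Edge bolt: l_c = 1.625 − 1.125/2 = 1.062 in → 1.2 × 1.062 × 0.625 × 58 = 46.22 → r_n = 46.22 kips.
Interior bolts: l_c = 3 − 1.125 = 1.875 in → 1.2 × 1.875 × 0.625 × 58 = 81.56 → r_n = 81.56 kips.
R_n = 2 × 46.22 + 4 × 81.56 = 418.7 kips.
Allowable strength R_n/Ω = 418.7 / 2 = 209 kips.

209 kips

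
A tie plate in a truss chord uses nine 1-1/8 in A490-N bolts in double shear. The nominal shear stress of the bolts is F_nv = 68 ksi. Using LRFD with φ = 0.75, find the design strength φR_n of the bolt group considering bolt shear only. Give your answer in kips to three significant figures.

A_b = π × 1.125² / 4 = 0.994 in².
R_n = F_nv · A_b · n · n_s = 68 × 0.994 × 9 × 2 = 1217 kips.
Design strength φR_n = 0.75 × 1217 = 913 kips.

913 kips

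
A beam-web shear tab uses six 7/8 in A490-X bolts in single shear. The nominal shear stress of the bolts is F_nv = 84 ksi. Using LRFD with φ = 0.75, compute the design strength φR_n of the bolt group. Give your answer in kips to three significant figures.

227 kips

A_b = π × 0.875² / 4 = 0.6013 in².
R_n = F_nv · A_b · n · n_s = 84 × 0.6013 × 6 × 1 = 303.1 kips.
Design strength φR_n = 0.75 × 303.1 = 227 kips.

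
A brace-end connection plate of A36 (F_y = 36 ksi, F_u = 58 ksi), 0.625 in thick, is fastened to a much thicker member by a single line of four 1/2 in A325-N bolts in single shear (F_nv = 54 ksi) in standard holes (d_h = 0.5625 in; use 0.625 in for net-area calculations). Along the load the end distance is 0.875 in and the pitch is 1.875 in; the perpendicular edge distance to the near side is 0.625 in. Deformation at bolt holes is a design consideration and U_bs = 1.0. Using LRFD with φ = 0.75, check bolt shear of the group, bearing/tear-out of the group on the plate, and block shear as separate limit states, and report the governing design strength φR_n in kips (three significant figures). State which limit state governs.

Bolt shear: A_b = π·0.5²/4 = 0.1963 in²; R_n = 54 × 0.1963 × 4 × 1 = 42.41 kips → 0.75 × 42.41 = 31.8 kips.
Bearing: edge l_c = 0.5938, r_n = 25.83 kips; interior l_c = 1.312, r_n = 43.5 kips; R_n = 25.83 + 3·43.5 = 156.3 kips → 117 kips.
Block shear: A_gv = 4.062, A_nv = 2.695, A_nt = 0.1953 in²; R_n = min(0.6F_uA_nv, 0.6F_yA_gv) + U_bs·F_u·A_nt = 99.08 kips → 74.3 kips.
Bolt shear governs: 31.8 kips.

31.8 kips (bolt shear governs)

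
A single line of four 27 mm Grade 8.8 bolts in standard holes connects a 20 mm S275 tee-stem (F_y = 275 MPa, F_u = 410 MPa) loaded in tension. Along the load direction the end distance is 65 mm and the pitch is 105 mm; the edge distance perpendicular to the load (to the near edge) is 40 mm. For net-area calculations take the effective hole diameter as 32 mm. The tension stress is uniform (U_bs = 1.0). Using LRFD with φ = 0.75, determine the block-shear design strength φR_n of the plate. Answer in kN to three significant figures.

Shear plane L_v = 65 + 3·105 = 380 mm; A_gv = 380 × 20 = 7600 mm².
A_nv = (380 − 3.5·32) × 20 = 5360 mm².
A_nt = (40 − 0.5·32) × 20 = 480 mm².
0.6 F_u A_nv = 1319 kN; 0.6 F_y A_gv = 1254 kN → shear yielding governs the shear term.
R_n = 1254 + 1.0 × 410 × 480 / 1000 = 1451 kN.
Design strength φR_n = 0.75 × 1451 = 1090 kN.

1090 kN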